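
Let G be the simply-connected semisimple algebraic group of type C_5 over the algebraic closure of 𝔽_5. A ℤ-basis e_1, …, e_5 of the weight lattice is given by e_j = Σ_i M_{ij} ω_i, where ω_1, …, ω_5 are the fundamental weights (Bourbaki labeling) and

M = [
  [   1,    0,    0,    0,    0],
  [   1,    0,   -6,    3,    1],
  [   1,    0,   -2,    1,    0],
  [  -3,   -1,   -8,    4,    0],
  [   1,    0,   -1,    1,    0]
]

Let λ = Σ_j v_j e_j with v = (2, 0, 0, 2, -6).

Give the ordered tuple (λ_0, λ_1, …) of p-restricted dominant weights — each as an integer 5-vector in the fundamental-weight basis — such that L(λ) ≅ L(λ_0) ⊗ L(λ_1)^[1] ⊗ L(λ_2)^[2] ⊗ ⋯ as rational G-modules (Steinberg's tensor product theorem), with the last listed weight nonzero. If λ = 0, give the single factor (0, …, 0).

Change of basis e → ω: c = M·v where v = (2, 0, 0, 2, -6):
  c_1 = 1*2 + 0*0 + 0*0 + 0*2 + 0*-6 = 2
  c_2 = 1*2 + 0*0 + -6*0 + 3*2 + 1*-6 = 2
  c_3 = 1*2 + 0*0 + -2*0 + 1*2 + 0*-6 = 4
  c_4 = -3*2 + -1*0 + -8*0 + 4*2 + 0*-6 = 2
  c_5 = 1*2 + 0*0 + -1*0 + 1*2 + 0*-6 = 4
Expand coordinatewise in base 5:
  c_1 = 2 = 2·5^0
  c_2 = 2 = 2·5^0
  c_3 = 4 = 4·5^0
  c_4 = 2 = 2·5^0
  c_5 = 4 = 4·5^0
λ_0 = (2, 2, 4, 2, 4)

((2, 2, 4, 2, 4),)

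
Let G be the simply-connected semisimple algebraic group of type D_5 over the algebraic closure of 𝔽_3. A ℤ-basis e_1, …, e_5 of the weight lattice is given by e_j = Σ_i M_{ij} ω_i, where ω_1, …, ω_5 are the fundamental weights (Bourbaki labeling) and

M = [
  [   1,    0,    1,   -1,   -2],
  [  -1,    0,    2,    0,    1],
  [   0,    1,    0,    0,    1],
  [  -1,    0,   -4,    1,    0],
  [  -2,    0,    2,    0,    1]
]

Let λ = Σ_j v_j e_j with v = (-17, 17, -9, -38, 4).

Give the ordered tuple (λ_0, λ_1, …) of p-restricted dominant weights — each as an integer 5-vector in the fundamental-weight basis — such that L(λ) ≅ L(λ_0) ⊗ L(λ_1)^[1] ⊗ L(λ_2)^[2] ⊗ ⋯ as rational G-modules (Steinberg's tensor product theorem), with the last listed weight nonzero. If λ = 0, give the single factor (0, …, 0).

((1, 0, 0, 0, 2), (1, 1, 1, 2, 0), (0, 0, 2, 1, 2))

ω-coordinates c = M·v, v = (-17, 17, -9, -38, 4):
  c_1 = 1*-17 + 0*17 + 1*-9 + -1*-38 + -2*4 = 4
  c_2 = -1*-17 + 0*17 + 2*-9 + 0*-38 + 1*4 = 3
  c_3 = 0*-17 + 1*17 + 0*-9 + 0*-38 + 1*4 = 21
  c_4 = -1*-17 + 0*17 + -4*-9 + 1*-38 + 0*4 = 15
  c_5 = -2*-17 + 0*17 + 2*-9 + 0*-38 + 1*4 = 20
Expand coordinatewise in base 3:
  c_1 = 4 = 1·3^0 + 1·3^1
  c_2 = 3 = 0·3^0 + 1·3^1
  c_3 = 21 = 0·3^0 + 1·3^1 + 2·3^2
  c_4 = 15 = 0·3^0 + 2·3^1 + 1·3^2
  c_5 = 20 = 2·3^0 + 0·3^1 + 2·3^2
λ_0 = (1, 0, 0, 0, 2)
λ_1 = (1, 1, 1, 2, 0)
λ_2 = (0, 0, 2, 1, 2)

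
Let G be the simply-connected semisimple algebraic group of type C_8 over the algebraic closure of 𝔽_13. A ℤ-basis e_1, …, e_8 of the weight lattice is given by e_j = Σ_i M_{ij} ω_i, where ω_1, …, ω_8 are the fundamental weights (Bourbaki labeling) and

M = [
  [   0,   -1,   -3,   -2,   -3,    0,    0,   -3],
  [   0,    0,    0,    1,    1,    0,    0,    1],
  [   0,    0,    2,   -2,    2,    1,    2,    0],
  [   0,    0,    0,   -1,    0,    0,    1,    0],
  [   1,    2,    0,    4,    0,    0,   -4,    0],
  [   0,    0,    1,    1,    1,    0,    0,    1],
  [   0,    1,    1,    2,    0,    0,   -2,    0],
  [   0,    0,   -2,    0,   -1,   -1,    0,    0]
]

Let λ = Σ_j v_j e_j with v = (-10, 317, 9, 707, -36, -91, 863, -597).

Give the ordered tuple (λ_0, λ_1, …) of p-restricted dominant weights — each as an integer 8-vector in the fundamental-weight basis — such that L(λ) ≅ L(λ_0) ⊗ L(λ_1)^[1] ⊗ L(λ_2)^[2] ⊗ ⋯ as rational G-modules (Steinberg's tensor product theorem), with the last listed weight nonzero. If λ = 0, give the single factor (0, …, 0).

ω-coordinates c = M·v, v = (-10, 317, 9, 707, -36, -91, 863, -597):
  c_1 = 0*-10 + -1*317 + -3*9 + -2*707 + -3*-36 + 0*-91 + 0*863 + -3*-597 = 141
  c_2 = 0*-10 + 0*317 + 0*9 + 1*707 + 1*-36 + 0*-91 + 0*863 + 1*-597 = 74
  c_3 = 0*-10 + 0*317 + 2*9 + -2*707 + 2*-36 + 1*-91 + 2*863 + 0*-597 = 167
  c_4 = 0*-10 + 0*317 + 0*9 + -1*707 + 0*-36 + 0*-91 + 1*863 + 0*-597 = 156
  c_5 = 1*-10 + 2*317 + 0*9 + 4*707 + 0*-36 + 0*-91 + -4*863 + 0*-597 = 0
  c_6 = 0*-10 + 0*317 + 1*9 + 1*707 + 1*-36 + 0*-91 + 0*863 + 1*-597 = 83
  c_7 = 0*-10 + 1*317 + 1*9 + 2*707 + 0*-36 + 0*-91 + -2*863 + 0*-597 = 14
  c_8 = 0*-10 + 0*317 + -2*9 + 0*707 + -1*-36 + -1*-91 + 0*863 + 0*-597 = 109
Base-13 expansion of each c_i:
  c_1 = 141 = 11·13^0 + 10·13^1
  c_2 = 74 = 9·13^0 + 5·13^1
  c_3 = 167 = 11·13^0 + 12·13^1
  c_4 = 156 = 0·13^0 + 12·13^1
  c_5 = 0
  c_6 = 83 = 5·13^0 + 6·13^1
  c_7 = 14 = 1·13^0 + 1·13^1
  c_8 = 109 = 5·13^0 + 8·13^1
p-restricted factor λ_0 = (11, 9, 11, 0, 0, 5, 1, 5)
p-restricted factor λ_1 = (10, 5, 12, 12, 0, 6, 1, 8)

((11, 9, 11, 0, 0, 5, 1, 5), (10, 5, 12, 12, 0, 6, 1, 8))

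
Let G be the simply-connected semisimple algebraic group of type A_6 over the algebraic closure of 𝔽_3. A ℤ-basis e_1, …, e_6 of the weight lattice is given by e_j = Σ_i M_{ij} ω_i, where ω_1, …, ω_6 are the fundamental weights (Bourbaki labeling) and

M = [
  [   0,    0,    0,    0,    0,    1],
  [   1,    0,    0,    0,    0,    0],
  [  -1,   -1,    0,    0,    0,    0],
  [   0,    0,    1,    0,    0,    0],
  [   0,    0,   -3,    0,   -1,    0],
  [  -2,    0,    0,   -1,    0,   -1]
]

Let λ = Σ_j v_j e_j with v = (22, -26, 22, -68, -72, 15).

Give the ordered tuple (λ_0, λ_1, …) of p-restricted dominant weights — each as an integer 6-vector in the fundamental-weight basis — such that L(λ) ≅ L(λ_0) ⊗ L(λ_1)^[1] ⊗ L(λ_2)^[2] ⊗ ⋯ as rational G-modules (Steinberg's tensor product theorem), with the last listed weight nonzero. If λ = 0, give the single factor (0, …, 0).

In the fundamental-weight basis, λ has coordinates c = M·v (v = (22, -26, 22, -68, -72, 15)):
  c_1 = 0·22 + (0)·(-26) + 0·22 + (0)·(-68) + (0)·(-72) + 1·15 = 15
  c_2 = 1·22 + (0)·(-26) + 0·22 + (0)·(-68) + (0)·(-72) + 0·15 = 22
  c_3 = (-1)·(22) + (-1)·(-26) + 0·22 + (0)·(-68) + (0)·(-72) + 0·15 = 4
  c_4 = 0·22 + (0)·(-26) + 1·22 + (0)·(-68) + (0)·(-72) + 0·15 = 22
  c_5 = 0·22 + (0)·(-26) + (-3)·(22) + (0)·(-68) + (-1)·(-72) + 0·15 = 6
  c_6 = (-2)·(22) + (0)·(-26) + 0·22 + (-1)·(-68) + (0)·(-72) + (-1)·(15) = 9
Base-3 expansion of each c_i:
  c_1 = 15 = 0·3^0 + 2·3^1 + 1·3^2
  c_2 = 22 = 1·3^0 + 1·3^1 + 2·3^2
  c_3 = 4 = 1·3^0 + 1·3^1
  c_4 = 22 = 1·3^0 + 1·3^1 + 2·3^2
  c_5 = 6 = 0·3^0 + 2·3^1
  c_6 = 9 = 0·3^0 + 0·3^1 + 1·3^2
Factor λ_0 = (0, 1, 1, 1, 0, 0)
Factor λ_1 = (2, 1, 1, 1, 2, 0)
Factor λ_2 = (1, 2, 0, 2, 0, 1)

((0, 1, 1, 1, 0, 0), (2, 1, 1, 1, 2, 0), (1, 2, 0, 2, 0, 1))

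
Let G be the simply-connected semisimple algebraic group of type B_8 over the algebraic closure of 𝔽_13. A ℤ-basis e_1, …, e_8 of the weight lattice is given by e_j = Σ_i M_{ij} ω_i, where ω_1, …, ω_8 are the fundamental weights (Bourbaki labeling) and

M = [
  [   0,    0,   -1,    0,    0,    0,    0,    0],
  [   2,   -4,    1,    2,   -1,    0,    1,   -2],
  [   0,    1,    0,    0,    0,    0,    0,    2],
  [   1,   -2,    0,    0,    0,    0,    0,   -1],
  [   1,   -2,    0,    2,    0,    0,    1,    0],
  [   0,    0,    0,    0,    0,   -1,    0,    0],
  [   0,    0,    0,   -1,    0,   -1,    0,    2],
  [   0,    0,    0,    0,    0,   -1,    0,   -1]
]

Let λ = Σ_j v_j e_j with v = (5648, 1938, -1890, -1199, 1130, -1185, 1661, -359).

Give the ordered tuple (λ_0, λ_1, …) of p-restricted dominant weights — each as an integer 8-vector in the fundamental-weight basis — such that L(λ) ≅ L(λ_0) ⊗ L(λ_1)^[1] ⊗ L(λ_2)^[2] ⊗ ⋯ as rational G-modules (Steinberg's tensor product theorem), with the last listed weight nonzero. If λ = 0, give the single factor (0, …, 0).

((5, 11, 11, 12, 8, 2, 2, 10), (2, 12, 2, 7, 1, 0, 11, 1), (11, 2, 7, 12, 6, 7, 9, 9))

Compute c_i = Σ_j M_{ij} v_j with v = (5648, 1938, -1890, -1199, 1130, -1185, 1661, -359):
  c_1 = 0*5648 + 0*1938 + -1*-1890 + 0*-1199 + 0*1130 + 0*-1185 + 0*1661 + 0*-359 = 1890
  c_2 = 2*5648 + -4*1938 + 1*-1890 + 2*-1199 + -1*1130 + 0*-1185 + 1*1661 + -2*-359 = 505
  c_3 = 0*5648 + 1*1938 + 0*-1890 + 0*-1199 + 0*1130 + 0*-1185 + 0*1661 + 2*-359 = 1220
  c_4 = 1*5648 + -2*1938 + 0*-1890 + 0*-1199 + 0*1130 + 0*-1185 + 0*1661 + -1*-359 = 2131
  c_5 = 1*5648 + -2*1938 + 0*-1890 + 2*-1199 + 0*1130 + 0*-1185 + 1*1661 + 0*-359 = 1035
  c_6 = 0*5648 + 0*1938 + 0*-1890 + 0*-1199 + 0*1130 + -1*-1185 + 0*1661 + 0*-359 = 1185
  c_7 = 0*5648 + 0*1938 + 0*-1890 + -1*-1199 + 0*1130 + -1*-1185 + 0*1661 + 2*-359 = 1666
  c_8 = 0*5648 + 0*1938 + 0*-1890 + 0*-1199 + 0*1130 + -1*-1185 + 0*1661 + -1*-359 = 1544
Base-13 expansion of each c_i:
  c_1 = 1890 = 5·13^0 + 2·13^1 + 11·13^2
  c_2 = 505 = 11·13^0 + 12·13^1 + 2·13^2
  c_3 = 1220 = 11·13^0 + 2·13^1 + 7·13^2
  c_4 = 2131 = 12·13^0 + 7·13^1 + 12·13^2
  c_5 = 1035 = 8·13^0 + 1·13^1 + 6·13^2
  c_6 = 1185 = 2·13^0 + 0·13^1 + 7·13^2
  c_7 = 1666 = 2·13^0 + 11·13^1 + 9·13^2
  c_8 = 1544 = 10·13^0 + 1·13^1 + 9·13^2
p-restricted factor λ_0 = (5, 11, 11, 12, 8, 2, 2, 10)
p-restricted factor λ_1 = (2, 12, 2, 7, 1, 0, 11, 1)
p-restricted factor λ_2 = (11, 2, 7, 12, 6, 7, 9, 9)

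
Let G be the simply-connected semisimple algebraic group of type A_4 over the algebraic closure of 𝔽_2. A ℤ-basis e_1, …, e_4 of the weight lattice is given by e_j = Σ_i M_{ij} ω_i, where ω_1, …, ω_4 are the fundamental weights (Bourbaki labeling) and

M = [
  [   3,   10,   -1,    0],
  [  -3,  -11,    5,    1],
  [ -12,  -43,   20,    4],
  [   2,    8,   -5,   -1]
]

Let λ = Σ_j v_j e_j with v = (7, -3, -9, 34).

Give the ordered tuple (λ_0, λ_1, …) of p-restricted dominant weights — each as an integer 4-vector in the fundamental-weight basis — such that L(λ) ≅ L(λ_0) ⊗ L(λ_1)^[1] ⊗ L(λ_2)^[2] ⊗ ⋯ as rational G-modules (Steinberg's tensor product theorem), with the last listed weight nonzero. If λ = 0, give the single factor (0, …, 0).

((0, 1, 1, 1),)

In the fundamental-weight basis, λ has coordinates c = M·v (v = (7, -3, -9, 34)):
  c_1 = 3*7 + 10*-3 + -1*-9 + 0*34 = 0
  c_2 = -3*7 + -11*-3 + 5*-9 + 1*34 = 1
  c_3 = -12*7 + -43*-3 + 20*-9 + 4*34 = 1
  c_4 = 2*7 + 8*-3 + -5*-9 + -1*34 = 1
Writing each c_i in base p = 2:
  c_1 = 0
  c_2 = 1 = 1·2^0
  c_3 = 1 = 1·2^0
  c_4 = 1 = 1·2^0
p-restricted factor λ_0 = (0, 1, 1, 1)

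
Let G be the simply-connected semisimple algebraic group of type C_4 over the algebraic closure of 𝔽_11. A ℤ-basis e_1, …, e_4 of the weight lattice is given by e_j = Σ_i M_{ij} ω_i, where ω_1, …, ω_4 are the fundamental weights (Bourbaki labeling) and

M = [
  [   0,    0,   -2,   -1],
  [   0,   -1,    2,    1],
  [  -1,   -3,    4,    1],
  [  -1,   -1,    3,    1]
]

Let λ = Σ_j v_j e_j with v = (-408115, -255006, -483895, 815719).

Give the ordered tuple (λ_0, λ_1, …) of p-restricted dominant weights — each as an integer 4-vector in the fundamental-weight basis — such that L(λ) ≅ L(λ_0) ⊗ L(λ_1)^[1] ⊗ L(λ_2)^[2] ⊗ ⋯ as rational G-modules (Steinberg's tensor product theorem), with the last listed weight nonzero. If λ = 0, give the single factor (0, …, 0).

In the fundamental-weight basis, λ has coordinates c = M·v (v = (-408115, -255006, -483895, 815719)):
  c_1 = (0)·(-408115) + (0)·(-255006) + (-2)·(-483895) + (-1)·(815719) = 152071
  c_2 = (0)·(-408115) + (-1)·(-255006) + (2)·(-483895) + 1·815719 = 102935
  c_3 = (-1)·(-408115) + (-3)·(-255006) + (4)·(-483895) + 1·815719 = 53272
  c_4 = (-1)·(-408115) + (-1)·(-255006) + (3)·(-483895) + 1·815719 = 27155
Base-11 expansion of each c_i:
  c_1 = 152071 = 7·11^0 + 8·11^1 + 2·11^2 + 4·11^3 + 10·11^4
  c_2 = 102935 = 8·11^0 + 7·11^1 + 3·11^2 + 0·11^3 + 7·11^4
  c_3 = 53272 = 10·11^0 + 2·11^1 + 0·11^2 + 7·11^3 + 3·11^4
  c_4 = 27155 = 7·11^0 + 4·11^1 + 4·11^2 + 9·11^3 + 1·11^4
Factor λ_0 = (7, 8, 10, 7)
Factor λ_1 = (8, 7, 2, 4)
Factor λ_2 = (2, 3, 0, 4)
Factor λ_3 = (4, 0, 7, 9)
Factor λ_4 = (10, 7, 3, 1)

((7, 8, 10, 7), (8, 7, 2, 4), (2, 3, 0, 4), (4, 0, 7, 9), (10, 7, 3, 1))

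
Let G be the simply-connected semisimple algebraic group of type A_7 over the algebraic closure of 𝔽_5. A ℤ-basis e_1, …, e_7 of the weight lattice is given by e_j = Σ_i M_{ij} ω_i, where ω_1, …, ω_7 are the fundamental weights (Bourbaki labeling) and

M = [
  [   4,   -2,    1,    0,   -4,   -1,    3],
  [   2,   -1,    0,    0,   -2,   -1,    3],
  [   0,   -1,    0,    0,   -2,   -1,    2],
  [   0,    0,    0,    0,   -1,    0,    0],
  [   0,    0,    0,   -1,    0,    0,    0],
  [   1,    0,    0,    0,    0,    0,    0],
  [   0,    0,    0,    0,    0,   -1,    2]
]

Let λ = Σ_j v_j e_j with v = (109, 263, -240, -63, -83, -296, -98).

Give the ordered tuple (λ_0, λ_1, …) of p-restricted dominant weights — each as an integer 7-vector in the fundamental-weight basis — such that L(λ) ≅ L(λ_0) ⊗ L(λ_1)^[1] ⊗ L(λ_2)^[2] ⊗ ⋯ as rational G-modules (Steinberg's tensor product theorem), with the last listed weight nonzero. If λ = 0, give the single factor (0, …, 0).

((4, 3, 3, 3, 3, 4, 0), (0, 4, 0, 1, 2, 1, 0), (0, 4, 0, 3, 2, 4, 4))

In the fundamental-weight basis, λ has coordinates c = M·v (v = (109, 263, -240, -63, -83, -296, -98)):
  c_1 = 4·109 + (-2)·(263) + (1)·(-240) + (0)·(-63) + (-4)·(-83) + (-1)·(-296) + (3)·(-98) = 4
  c_2 = 2·109 + (-1)·(263) + (0)·(-240) + (0)·(-63) + (-2)·(-83) + (-1)·(-296) + (3)·(-98) = 123
  c_3 = 0·109 + (-1)·(263) + (0)·(-240) + (0)·(-63) + (-2)·(-83) + (-1)·(-296) + (2)·(-98) = 3
  c_4 = 0·109 + 0·263 + (0)·(-240) + (0)·(-63) + (-1)·(-83) + (0)·(-296) + (0)·(-98) = 83
  c_5 = 0·109 + 0·263 + (0)·(-240) + (-1)·(-63) + (0)·(-83) + (0)·(-296) + (0)·(-98) = 63
  c_6 = 1·109 + 0·263 + (0)·(-240) + (0)·(-63) + (0)·(-83) + (0)·(-296) + (0)·(-98) = 109
  c_7 = 0·109 + 0·263 + (0)·(-240) + (0)·(-63) + (0)·(-83) + (-1)·(-296) + (2)·(-98) = 100
Expand coordinatewise in base 5:
  c_1 = 4 = 4·5^0
  c_2 = 123 = 3·5^0 + 4·5^1 + 4·5^2
  c_3 = 3 = 3·5^0
  c_4 = 83 = 3·5^0 + 1·5^1 + 3·5^2
  c_5 = 63 = 3·5^0 + 2·5^1 + 2·5^2
  c_6 = 109 = 4·5^0 + 1·5^1 + 4·5^2
  c_7 = 100 = 0·5^0 + 0·5^1 + 4·5^2
λ_0 = (4, 3, 3, 3, 3, 4, 0)
λ_1 = (0, 4, 0, 1, 2, 1, 0)
λ_2 = (0, 4, 0, 3, 2, 4, 4)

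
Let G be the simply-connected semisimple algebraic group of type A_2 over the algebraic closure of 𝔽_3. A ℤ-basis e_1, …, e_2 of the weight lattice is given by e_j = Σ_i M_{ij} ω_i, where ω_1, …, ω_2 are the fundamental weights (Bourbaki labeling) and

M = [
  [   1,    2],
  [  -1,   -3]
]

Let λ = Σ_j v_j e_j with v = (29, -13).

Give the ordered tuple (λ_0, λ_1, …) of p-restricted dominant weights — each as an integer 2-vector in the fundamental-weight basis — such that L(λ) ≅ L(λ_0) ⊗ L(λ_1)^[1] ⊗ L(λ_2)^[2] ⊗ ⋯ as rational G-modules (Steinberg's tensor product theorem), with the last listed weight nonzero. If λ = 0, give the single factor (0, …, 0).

Change of basis e → ω: c = M·v where v = (29, -13):
  c_1 = (1)·(29) + (2)·(-13) = 3
  c_2 = (-1)·(29) + (-3)·(-13) = 10
p = 3; digits c_i = Σ_j d_{ij}·3^j, 0 ≤ d_{ij} < 3:
  c_1 = 3 = 0·3^0 + 1·3^1
  c_2 = 10 = 1·3^0 + 0·3^1 + 1·3^2
Factor λ_0 = (0, 1)
Factor λ_1 = (1, 0)
Factor λ_2 = (0, 1)

((0, 1), (1, 0), (0, 1))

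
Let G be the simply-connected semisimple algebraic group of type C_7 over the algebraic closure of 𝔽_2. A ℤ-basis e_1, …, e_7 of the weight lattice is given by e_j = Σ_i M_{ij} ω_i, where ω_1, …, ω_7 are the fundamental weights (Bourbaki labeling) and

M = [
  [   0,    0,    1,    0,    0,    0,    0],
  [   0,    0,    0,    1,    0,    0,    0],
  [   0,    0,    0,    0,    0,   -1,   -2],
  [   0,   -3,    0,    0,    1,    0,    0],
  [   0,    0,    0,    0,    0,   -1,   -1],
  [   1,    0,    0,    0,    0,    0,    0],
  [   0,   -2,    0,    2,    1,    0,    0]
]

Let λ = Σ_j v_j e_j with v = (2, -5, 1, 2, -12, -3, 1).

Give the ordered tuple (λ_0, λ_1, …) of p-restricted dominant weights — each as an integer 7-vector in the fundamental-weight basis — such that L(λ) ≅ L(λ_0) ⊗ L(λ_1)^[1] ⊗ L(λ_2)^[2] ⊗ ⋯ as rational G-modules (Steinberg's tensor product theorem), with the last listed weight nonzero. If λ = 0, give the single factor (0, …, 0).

Compute c_i = Σ_j M_{ij} v_j with v = (2, -5, 1, 2, -12, -3, 1):
  c_1 = 0·2 + (0)·(-5) + 1·1 + 0·2 + (0)·(-12) + (0)·(-3) + 0·1 = 1
  c_2 = 0·2 + (0)·(-5) + 0·1 + 1·2 + (0)·(-12) + (0)·(-3) + 0·1 = 2
  c_3 = 0·2 + (0)·(-5) + 0·1 + 0·2 + (0)·(-12) + (-1)·(-3) + (-2)·(1) = 1
  c_4 = 0·2 + (-3)·(-5) + 0·1 + 0·2 + (1)·(-12) + (0)·(-3) + 0·1 = 3
  c_5 = 0·2 + (0)·(-5) + 0·1 + 0·2 + (0)·(-12) + (-1)·(-3) + (-1)·(1) = 2
  c_6 = 1·2 + (0)·(-5) + 0·1 + 0·2 + (0)·(-12) + (0)·(-3) + 0·1 = 2
  c_7 = 0·2 + (-2)·(-5) + 0·1 + 2·2 + (1)·(-12) + (0)·(-3) + 0·1 = 2
Base-2 expansion of each c_i:
  c_1 = 1 = 1·2^0
  c_2 = 2 = 0·2^0 + 1·2^1
  c_3 = 1 = 1·2^0
  c_4 = 3 = 1·2^0 + 1·2^1
  c_5 = 2 = 0·2^0 + 1·2^1
  c_6 = 2 = 0·2^0 + 1·2^1
  c_7 = 2 = 0·2^0 + 1·2^1
λ_0 = (1, 0, 1, 1, 0, 0, 0)
λ_1 = (0, 1, 0, 1, 1, 1, 1)

((1, 0, 1, 1, 0, 0, 0), (0, 1, 0, 1, 1, 1, 1))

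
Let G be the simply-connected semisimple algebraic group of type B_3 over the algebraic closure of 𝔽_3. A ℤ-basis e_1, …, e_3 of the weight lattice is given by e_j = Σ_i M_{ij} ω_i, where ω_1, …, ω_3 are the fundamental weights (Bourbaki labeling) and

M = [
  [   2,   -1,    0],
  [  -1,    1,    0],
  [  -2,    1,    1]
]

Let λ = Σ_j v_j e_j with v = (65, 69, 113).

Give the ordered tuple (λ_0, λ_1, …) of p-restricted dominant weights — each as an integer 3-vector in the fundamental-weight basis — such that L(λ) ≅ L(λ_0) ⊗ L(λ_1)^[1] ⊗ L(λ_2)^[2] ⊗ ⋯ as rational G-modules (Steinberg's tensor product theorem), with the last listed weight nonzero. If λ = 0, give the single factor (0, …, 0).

Converting to the ω-basis (c_i = row i of M dotted with v = (65, 69, 113)):
  c_1 = 2·65 + (-1)·(69) + 0·113 = 61
  c_2 = (-1)·(65) + 1·69 + 0·113 = 4
  c_3 = (-2)·(65) + 1·69 + 1·113 = 52
Expand coordinatewise in base 3:
  c_1 = 61 = 1·3^0 + 2·3^1 + 0·3^2 + 2·3^3
  c_2 = 4 = 1·3^0 + 1·3^1
  c_3 = 52 = 1·3^0 + 2·3^1 + 2·3^2 + 1·3^3
p-restricted factor λ_0 = (1, 1, 1)
p-restricted factor λ_1 = (2, 1, 2)
p-restricted factor λ_2 = (0, 0, 2)
p-restricted factor λ_3 = (2, 0, 1)

((1, 1, 1), (2, 1, 2), (0, 0, 2), (2, 0, 1))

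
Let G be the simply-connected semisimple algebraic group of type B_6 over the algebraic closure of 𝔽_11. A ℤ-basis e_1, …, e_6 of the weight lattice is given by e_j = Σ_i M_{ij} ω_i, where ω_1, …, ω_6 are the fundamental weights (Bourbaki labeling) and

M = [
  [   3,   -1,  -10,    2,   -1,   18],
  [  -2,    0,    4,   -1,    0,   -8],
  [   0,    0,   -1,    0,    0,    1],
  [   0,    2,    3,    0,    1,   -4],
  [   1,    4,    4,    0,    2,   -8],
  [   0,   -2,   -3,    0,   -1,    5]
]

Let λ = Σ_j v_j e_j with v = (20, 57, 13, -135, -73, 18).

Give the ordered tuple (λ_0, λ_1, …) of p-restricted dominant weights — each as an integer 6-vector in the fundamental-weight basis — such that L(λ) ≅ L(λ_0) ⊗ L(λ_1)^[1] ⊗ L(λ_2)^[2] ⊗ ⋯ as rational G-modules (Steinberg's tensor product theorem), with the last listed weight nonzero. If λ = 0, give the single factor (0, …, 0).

Change of basis e → ω: c = M·v where v = (20, 57, 13, -135, -73, 18):
  c_1 = 3*20 + -1*57 + -10*13 + 2*-135 + -1*-73 + 18*18 = 0
  c_2 = -2*20 + 0*57 + 4*13 + -1*-135 + 0*-73 + -8*18 = 3
  c_3 = 0*20 + 0*57 + -1*13 + 0*-135 + 0*-73 + 1*18 = 5
  c_4 = 0*20 + 2*57 + 3*13 + 0*-135 + 1*-73 + -4*18 = 8
  c_5 = 1*20 + 4*57 + 4*13 + 0*-135 + 2*-73 + -8*18 = 10
  c_6 = 0*20 + -2*57 + -3*13 + 0*-135 + -1*-73 + 5*18 = 10
Base-11 expansion of each c_i:
  c_1 = 0
  c_2 = 3 = 3·11^0
  c_3 = 5 = 5·11^0
  c_4 = 8 = 8·11^0
  c_5 = 10 = 10·11^0
  c_6 = 10 = 10·11^0
p-restricted factor λ_0 = (0, 3, 5, 8, 10, 10)

((0, 3, 5, 8, 10, 10),)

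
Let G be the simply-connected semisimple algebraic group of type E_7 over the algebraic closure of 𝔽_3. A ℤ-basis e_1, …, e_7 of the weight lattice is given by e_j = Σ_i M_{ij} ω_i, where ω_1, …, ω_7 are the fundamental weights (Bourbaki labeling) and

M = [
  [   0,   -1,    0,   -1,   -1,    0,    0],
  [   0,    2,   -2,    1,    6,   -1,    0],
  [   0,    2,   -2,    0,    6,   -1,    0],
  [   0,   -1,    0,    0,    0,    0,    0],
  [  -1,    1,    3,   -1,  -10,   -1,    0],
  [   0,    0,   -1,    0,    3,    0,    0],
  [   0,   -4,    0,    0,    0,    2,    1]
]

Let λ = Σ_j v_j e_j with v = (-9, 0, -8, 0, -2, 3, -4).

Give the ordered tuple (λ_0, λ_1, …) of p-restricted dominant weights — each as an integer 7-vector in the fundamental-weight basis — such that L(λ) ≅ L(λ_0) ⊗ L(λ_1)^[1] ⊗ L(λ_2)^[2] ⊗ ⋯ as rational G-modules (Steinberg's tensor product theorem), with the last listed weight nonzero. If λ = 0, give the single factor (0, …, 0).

((2, 1, 1, 0, 2, 2, 2),)

Converting to the ω-basis (c_i = row i of M dotted with v = (-9, 0, -8, 0, -2, 3, -4)):
  c_1 = (0)·(-9) + (-1)·(0) + (0)·(-8) + (-1)·(0) + (-1)·(-2) + (0)·(3) + (0)·(-4) = 2
  c_2 = (0)·(-9) + (2)·(0) + (-2)·(-8) + (1)·(0) + (6)·(-2) + (-1)·(3) + (0)·(-4) = 1
  c_3 = (0)·(-9) + (2)·(0) + (-2)·(-8) + (0)·(0) + (6)·(-2) + (-1)·(3) + (0)·(-4) = 1
  c_4 = (0)·(-9) + (-1)·(0) + (0)·(-8) + (0)·(0) + (0)·(-2) + (0)·(3) + (0)·(-4) = 0
  c_5 = (-1)·(-9) + (1)·(0) + (3)·(-8) + (-1)·(0) + (-10)·(-2) + (-1)·(3) + (0)·(-4) = 2
  c_6 = (0)·(-9) + (0)·(0) + (-1)·(-8) + (0)·(0) + (3)·(-2) + (0)·(3) + (0)·(-4) = 2
  c_7 = (0)·(-9) + (-4)·(0) + (0)·(-8) + (0)·(0) + (0)·(-2) + (2)·(3) + (1)·(-4) = 2
Expand coordinatewise in base 3:
  c_1 = 2 = 2·3^0
  c_2 = 1 = 1·3^0
  c_3 = 1 = 1·3^0
  c_4 = 0
  c_5 = 2 = 2·3^0
  c_6 = 2 = 2·3^0
  c_7 = 2 = 2·3^0
p-restricted factor λ_0 = (2, 1, 1, 0, 2, 2, 2)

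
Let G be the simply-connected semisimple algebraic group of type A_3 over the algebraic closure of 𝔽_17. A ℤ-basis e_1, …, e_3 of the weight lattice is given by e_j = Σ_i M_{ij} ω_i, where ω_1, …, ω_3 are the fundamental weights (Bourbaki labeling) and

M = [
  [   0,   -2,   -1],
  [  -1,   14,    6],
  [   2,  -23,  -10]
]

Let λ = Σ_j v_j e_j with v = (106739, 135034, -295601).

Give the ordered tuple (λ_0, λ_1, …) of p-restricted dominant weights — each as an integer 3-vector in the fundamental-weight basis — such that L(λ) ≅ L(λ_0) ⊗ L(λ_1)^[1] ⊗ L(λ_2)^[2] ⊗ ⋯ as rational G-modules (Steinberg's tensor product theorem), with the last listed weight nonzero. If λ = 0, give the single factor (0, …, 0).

((16, 16, 7), (5, 0, 7), (3, 1, 16), (5, 2, 12))

In the fundamental-weight basis, λ has coordinates c = M·v (v = (106739, 135034, -295601)):
  c_1 = 0·106739 + (-2)·(135034) + (-1)·(-295601) = 25533
  c_2 = (-1)·(106739) + 14·135034 + (6)·(-295601) = 10131
  c_3 = 2·106739 + (-23)·(135034) + (-10)·(-295601) = 63706
Expand coordinatewise in base 17:
  c_1 = 25533 = 16·17^0 + 5·17^1 + 3·17^2 + 5·17^3
  c_2 = 10131 = 16·17^0 + 0·17^1 + 1·17^2 + 2·17^3
  c_3 = 63706 = 7·17^0 + 7·17^1 + 16·17^2 + 12·17^3
Factor λ_0 = (16, 16, 7)
Factor λ_1 = (5, 0, 7)
Factor λ_2 = (3, 1, 16)
Factor λ_3 = (5, 2, 12)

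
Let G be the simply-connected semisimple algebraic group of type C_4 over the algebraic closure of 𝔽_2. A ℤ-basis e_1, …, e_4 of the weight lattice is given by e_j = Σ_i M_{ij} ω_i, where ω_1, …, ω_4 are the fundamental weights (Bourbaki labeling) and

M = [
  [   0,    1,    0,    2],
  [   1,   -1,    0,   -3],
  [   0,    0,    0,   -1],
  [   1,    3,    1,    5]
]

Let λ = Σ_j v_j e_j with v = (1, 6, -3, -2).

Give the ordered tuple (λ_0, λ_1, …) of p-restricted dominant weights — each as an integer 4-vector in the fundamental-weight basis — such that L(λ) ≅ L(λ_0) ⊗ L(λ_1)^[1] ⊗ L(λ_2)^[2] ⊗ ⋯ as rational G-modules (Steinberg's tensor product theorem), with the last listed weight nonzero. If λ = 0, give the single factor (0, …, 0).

Compute c_i = Σ_j M_{ij} v_j with v = (1, 6, -3, -2):
  c_1 = 0*1 + 1*6 + 0*-3 + 2*-2 = 2
  c_2 = 1*1 + -1*6 + 0*-3 + -3*-2 = 1
  c_3 = 0*1 + 0*6 + 0*-3 + -1*-2 = 2
  c_4 = 1*1 + 3*6 + 1*-3 + 5*-2 = 6
Writing each c_i in base p = 2:
  c_1 = 2 = 0·2^0 + 1·2^1
  c_2 = 1 = 1·2^0
  c_3 = 2 = 0·2^0 + 1·2^1
  c_4 = 6 = 0·2^0 + 1·2^1 + 1·2^2
Factor λ_0 = (0, 1, 0, 0)
Factor λ_1 = (1, 0, 1, 1)
Factor λ_2 = (0, 0, 0, 1)

((0, 1, 0, 0), (1, 0, 1, 1), (0, 0, 0, 1))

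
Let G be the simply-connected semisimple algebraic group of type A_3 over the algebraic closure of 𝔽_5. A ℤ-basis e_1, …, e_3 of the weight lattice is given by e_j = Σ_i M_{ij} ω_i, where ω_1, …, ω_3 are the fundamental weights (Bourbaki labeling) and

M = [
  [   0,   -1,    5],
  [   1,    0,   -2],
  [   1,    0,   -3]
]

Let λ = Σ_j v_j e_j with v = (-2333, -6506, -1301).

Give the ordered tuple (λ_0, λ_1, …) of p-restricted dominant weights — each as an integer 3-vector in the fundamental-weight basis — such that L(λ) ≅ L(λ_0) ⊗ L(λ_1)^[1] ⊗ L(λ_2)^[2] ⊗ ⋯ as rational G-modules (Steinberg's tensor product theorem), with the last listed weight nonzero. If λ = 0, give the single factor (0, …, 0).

In the fundamental-weight basis, λ has coordinates c = M·v (v = (-2333, -6506, -1301)):
  c_1 = 0*-2333 + -1*-6506 + 5*-1301 = 1
  c_2 = 1*-2333 + 0*-6506 + -2*-1301 = 269
  c_3 = 1*-2333 + 0*-6506 + -3*-1301 = 1570
p = 5; digits c_i = Σ_j d_{ij}·5^j, 0 ≤ d_{ij} < 5:
  c_1 = 1 = 1·5^0
  c_2 = 269 = 4·5^0 + 3·5^1 + 0·5^2 + 2·5^3
  c_3 = 1570 = 0·5^0 + 4·5^1 + 2·5^2 + 2·5^3 + 2·5^4
p-restricted factor λ_0 = (1, 4, 0)
p-restricted factor λ_1 = (0, 3, 4)
p-restricted factor λ_2 = (0, 0, 2)
p-restricted factor λ_3 = (0, 2, 2)
p-restricted factor λ_4 = (0, 0, 2)

((1, 4, 0), (0, 3, 4), (0, 0, 2), (0, 2, 2), (0, 0, 2))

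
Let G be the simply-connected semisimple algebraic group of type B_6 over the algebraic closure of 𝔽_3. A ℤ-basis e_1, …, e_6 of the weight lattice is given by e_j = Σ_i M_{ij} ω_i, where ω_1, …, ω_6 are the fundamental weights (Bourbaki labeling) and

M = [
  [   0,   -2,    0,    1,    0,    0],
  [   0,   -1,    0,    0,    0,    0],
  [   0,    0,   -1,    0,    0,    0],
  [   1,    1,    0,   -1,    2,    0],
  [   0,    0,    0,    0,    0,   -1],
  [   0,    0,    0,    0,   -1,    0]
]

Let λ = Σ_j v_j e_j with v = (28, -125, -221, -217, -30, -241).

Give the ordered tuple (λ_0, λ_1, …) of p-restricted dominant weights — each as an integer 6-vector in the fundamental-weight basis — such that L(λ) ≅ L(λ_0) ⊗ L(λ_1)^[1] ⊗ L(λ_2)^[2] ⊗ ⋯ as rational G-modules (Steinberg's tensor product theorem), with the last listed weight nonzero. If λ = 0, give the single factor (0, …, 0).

Converting to the ω-basis (c_i = row i of M dotted with v = (28, -125, -221, -217, -30, -241)):
  c_1 = 0*28 + -2*-125 + 0*-221 + 1*-217 + 0*-30 + 0*-241 = 33
  c_2 = 0*28 + -1*-125 + 0*-221 + 0*-217 + 0*-30 + 0*-241 = 125
  c_3 = 0*28 + 0*-125 + -1*-221 + 0*-217 + 0*-30 + 0*-241 = 221
  c_4 = 1*28 + 1*-125 + 0*-221 + -1*-217 + 2*-30 + 0*-241 = 60
  c_5 = 0*28 + 0*-125 + 0*-221 + 0*-217 + 0*-30 + -1*-241 = 241
  c_6 = 0*28 + 0*-125 + 0*-221 + 0*-217 + -1*-30 + 0*-241 = 30
p = 3; digits c_i = Σ_j d_{ij}·3^j, 0 ≤ d_{ij} < 3:
  c_1 = 33 = 0·3^0 + 2·3^1 + 0·3^2 + 1·3^3
  c_2 = 125 = 2·3^0 + 2·3^1 + 1·3^2 + 1·3^3 + 1·3^4
  c_3 = 221 = 2·3^0 + 1·3^1 + 0·3^2 + 2·3^3 + 2·3^4
  c_4 = 60 = 0·3^0 + 2·3^1 + 0·3^2 + 2·3^3
  c_5 = 241 = 1·3^0 + 2·3^1 + 2·3^2 + 2·3^3 + 2·3^4
  c_6 = 30 = 0·3^0 + 1·3^1 + 0·3^2 + 1·3^3
λ_0 = (0, 2, 2, 0, 1, 0)
λ_1 = (2, 2, 1, 2, 2, 1)
λ_2 = (0, 1, 0, 0, 2, 0)
λ_3 = (1, 1, 2, 2, 2, 1)
λ_4 = (0, 1, 2, 0, 2, 0)

((0, 2, 2, 0, 1, 0), (2, 2, 1, 2, 2, 1), (0, 1, 0, 0, 2, 0), (1, 1, 2, 2, 2, 1), (0, 1, 2, 0, 2, 0))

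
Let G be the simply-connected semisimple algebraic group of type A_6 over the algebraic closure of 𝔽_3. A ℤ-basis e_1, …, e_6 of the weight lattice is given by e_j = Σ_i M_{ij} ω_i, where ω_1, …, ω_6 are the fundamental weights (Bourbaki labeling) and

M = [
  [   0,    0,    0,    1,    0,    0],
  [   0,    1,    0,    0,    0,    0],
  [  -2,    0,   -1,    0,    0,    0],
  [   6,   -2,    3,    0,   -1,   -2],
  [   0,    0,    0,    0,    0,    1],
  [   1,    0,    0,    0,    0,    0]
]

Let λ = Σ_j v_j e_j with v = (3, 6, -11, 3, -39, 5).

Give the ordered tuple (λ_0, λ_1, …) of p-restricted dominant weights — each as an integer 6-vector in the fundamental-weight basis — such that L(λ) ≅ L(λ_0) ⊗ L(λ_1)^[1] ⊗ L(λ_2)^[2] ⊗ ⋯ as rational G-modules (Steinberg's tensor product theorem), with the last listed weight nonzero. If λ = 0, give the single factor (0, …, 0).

((0, 0, 2, 2, 2, 0), (1, 2, 1, 0, 1, 1))

Change of basis e → ω: c = M·v where v = (3, 6, -11, 3, -39, 5):
  c_1 = (0)·(3) + (0)·(6) + (0)·(-11) + (1)·(3) + (0)·(-39) + (0)·(5) = 3
  c_2 = (0)·(3) + (1)·(6) + (0)·(-11) + (0)·(3) + (0)·(-39) + (0)·(5) = 6
  c_3 = (-2)·(3) + (0)·(6) + (-1)·(-11) + (0)·(3) + (0)·(-39) + (0)·(5) = 5
  c_4 = (6)·(3) + (-2)·(6) + (3)·(-11) + (0)·(3) + (-1)·(-39) + (-2)·(5) = 2
  c_5 = (0)·(3) + (0)·(6) + (0)·(-11) + (0)·(3) + (0)·(-39) + (1)·(5) = 5
  c_6 = (1)·(3) + (0)·(6) + (0)·(-11) + (0)·(3) + (0)·(-39) + (0)·(5) = 3
Expand coordinatewise in base 3:
  c_1 = 3 = 0·3^0 + 1·3^1
  c_2 = 6 = 0·3^0 + 2·3^1
  c_3 = 5 = 2·3^0 + 1·3^1
  c_4 = 2 = 2·3^0
  c_5 = 5 = 2·3^0 + 1·3^1
  c_6 = 3 = 0·3^0 + 1·3^1
Factor λ_0 = (0, 0, 2, 2, 2, 0)
Factor λ_1 = (1, 2, 1, 0, 1, 1)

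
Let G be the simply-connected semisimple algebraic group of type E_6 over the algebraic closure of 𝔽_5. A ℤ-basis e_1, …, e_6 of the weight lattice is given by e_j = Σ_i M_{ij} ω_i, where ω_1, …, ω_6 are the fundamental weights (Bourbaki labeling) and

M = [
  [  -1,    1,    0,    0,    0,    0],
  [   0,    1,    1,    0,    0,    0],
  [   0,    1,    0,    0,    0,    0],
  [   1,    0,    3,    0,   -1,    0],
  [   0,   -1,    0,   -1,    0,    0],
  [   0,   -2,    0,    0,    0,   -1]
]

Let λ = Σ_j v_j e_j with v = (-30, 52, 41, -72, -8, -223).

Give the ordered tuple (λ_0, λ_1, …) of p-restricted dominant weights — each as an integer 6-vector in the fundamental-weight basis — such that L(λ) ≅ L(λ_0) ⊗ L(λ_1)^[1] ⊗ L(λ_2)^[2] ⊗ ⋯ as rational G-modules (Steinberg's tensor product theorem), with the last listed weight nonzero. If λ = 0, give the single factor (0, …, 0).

Compute c_i = Σ_j M_{ij} v_j with v = (-30, 52, 41, -72, -8, -223):
  c_1 = (-1)·(-30) + 1·52 + 0·41 + (0)·(-72) + (0)·(-8) + (0)·(-223) = 82
  c_2 = (0)·(-30) + 1·52 + 1·41 + (0)·(-72) + (0)·(-8) + (0)·(-223) = 93
  c_3 = (0)·(-30) + 1·52 + 0·41 + (0)·(-72) + (0)·(-8) + (0)·(-223) = 52
  c_4 = (1)·(-30) + 0·52 + 3·41 + (0)·(-72) + (-1)·(-8) + (0)·(-223) = 101
  c_5 = (0)·(-30) + (-1)·(52) + 0·41 + (-1)·(-72) + (0)·(-8) + (0)·(-223) = 20
  c_6 = (0)·(-30) + (-2)·(52) + 0·41 + (0)·(-72) + (0)·(-8) + (-1)·(-223) = 119
Expand coordinatewise in base 5:
  c_1 = 82 = 2·5^0 + 1·5^1 + 3·5^2
  c_2 = 93 = 3·5^0 + 3·5^1 + 3·5^2
  c_3 = 52 = 2·5^0 + 0·5^1 + 2·5^2
  c_4 = 101 = 1·5^0 + 0·5^1 + 4·5^2
  c_5 = 20 = 0·5^0 + 4·5^1
  c_6 = 119 = 4·5^0 + 3·5^1 + 4·5^2
p-restricted factor λ_0 = (2, 3, 2, 1, 0, 4)
p-restricted factor λ_1 = (1, 3, 0, 0, 4, 3)
p-restricted factor λ_2 = (3, 3, 2, 4, 0, 4)

((2, 3, 2, 1, 0, 4), (1, 3, 0, 0, 4, 3), (3, 3, 2, 4, 0, 4))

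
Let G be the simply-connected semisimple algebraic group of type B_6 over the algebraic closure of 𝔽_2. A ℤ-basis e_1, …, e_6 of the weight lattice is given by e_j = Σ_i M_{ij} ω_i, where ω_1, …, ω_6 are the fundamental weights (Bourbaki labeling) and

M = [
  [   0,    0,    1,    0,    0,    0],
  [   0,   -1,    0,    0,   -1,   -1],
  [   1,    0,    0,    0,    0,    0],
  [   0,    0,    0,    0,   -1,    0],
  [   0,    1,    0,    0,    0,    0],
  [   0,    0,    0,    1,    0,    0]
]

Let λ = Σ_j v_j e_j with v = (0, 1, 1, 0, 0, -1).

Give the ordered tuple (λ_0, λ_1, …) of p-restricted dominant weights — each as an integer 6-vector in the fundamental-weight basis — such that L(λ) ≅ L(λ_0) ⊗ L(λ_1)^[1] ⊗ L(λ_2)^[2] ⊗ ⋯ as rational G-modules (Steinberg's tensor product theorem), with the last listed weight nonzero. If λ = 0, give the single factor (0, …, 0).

((1, 0, 0, 0, 1, 0),)

Change of basis e → ω: c = M·v where v = (0, 1, 1, 0, 0, -1):
  c_1 = 0·0 + 0·1 + 1·1 + 0·0 + 0·0 + (0)·(-1) = 1
  c_2 = 0·0 + (-1)·(1) + 0·1 + 0·0 + (-1)·(0) + (-1)·(-1) = 0
  c_3 = 1·0 + 0·1 + 0·1 + 0·0 + 0·0 + (0)·(-1) = 0
  c_4 = 0·0 + 0·1 + 0·1 + 0·0 + (-1)·(0) + (0)·(-1) = 0
  c_5 = 0·0 + 1·1 + 0·1 + 0·0 + 0·0 + (0)·(-1) = 1
  c_6 = 0·0 + 0·1 + 0·1 + 1·0 + 0·0 + (0)·(-1) = 0
Expand coordinatewise in base 2:
  c_1 = 1 = 1·2^0
  c_2 = 0
  c_3 = 0
  c_4 = 0
  c_5 = 1 = 1·2^0
  c_6 = 0
λ_0 = (1, 0, 0, 0, 1, 0)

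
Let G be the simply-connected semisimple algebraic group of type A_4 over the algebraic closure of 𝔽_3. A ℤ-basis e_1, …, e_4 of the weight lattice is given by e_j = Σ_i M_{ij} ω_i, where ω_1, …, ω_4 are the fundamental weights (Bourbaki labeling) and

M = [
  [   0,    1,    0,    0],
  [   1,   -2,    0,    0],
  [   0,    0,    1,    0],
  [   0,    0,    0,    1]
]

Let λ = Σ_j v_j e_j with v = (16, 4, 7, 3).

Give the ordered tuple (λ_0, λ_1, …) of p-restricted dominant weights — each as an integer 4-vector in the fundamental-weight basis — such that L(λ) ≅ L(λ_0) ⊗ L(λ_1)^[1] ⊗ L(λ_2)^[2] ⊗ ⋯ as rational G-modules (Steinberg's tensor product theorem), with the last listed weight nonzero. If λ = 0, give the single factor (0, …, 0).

ω-coordinates c = M·v, v = (16, 4, 7, 3):
  c_1 = (0)·(16) + (1)·(4) + (0)·(7) + (0)·(3) = 4
  c_2 = (1)·(16) + (-2)·(4) + (0)·(7) + (0)·(3) = 8
  c_3 = (0)·(16) + (0)·(4) + (1)·(7) + (0)·(3) = 7
  c_4 = (0)·(16) + (0)·(4) + (0)·(7) + (1)·(3) = 3
Expand coordinatewise in base 3:
  c_1 = 4 = 1·3^0 + 1·3^1
  c_2 = 8 = 2·3^0 + 2·3^1
  c_3 = 7 = 1·3^0 + 2·3^1
  c_4 = 3 = 0·3^0 + 1·3^1
p-restricted factor λ_0 = (1, 2, 1, 0)
p-restricted factor λ_1 = (1, 2, 2, 1)

((1, 2, 1, 0), (1, 2, 2, 1))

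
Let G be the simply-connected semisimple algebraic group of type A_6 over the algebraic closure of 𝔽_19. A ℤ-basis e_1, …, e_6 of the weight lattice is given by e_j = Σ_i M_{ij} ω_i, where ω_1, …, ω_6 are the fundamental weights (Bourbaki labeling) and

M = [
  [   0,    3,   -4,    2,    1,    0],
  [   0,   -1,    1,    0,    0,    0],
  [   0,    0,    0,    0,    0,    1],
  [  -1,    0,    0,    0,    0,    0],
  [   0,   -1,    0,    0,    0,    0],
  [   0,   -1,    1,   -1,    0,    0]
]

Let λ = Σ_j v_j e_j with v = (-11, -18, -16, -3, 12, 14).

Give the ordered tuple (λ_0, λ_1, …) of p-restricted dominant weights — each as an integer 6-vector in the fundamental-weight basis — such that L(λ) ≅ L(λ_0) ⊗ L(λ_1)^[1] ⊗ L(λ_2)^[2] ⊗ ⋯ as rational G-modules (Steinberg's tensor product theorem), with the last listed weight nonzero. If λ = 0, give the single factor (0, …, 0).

In the fundamental-weight basis, λ has coordinates c = M·v (v = (-11, -18, -16, -3, 12, 14)):
  c_1 = (0)·(-11) + (3)·(-18) + (-4)·(-16) + (2)·(-3) + 1·12 + 0·14 = 16
  c_2 = (0)·(-11) + (-1)·(-18) + (1)·(-16) + (0)·(-3) + 0·12 + 0·14 = 2
  c_3 = (0)·(-11) + (0)·(-18) + (0)·(-16) + (0)·(-3) + 0·12 + 1·14 = 14
  c_4 = (-1)·(-11) + (0)·(-18) + (0)·(-16) + (0)·(-3) + 0·12 + 0·14 = 11
  c_5 = (0)·(-11) + (-1)·(-18) + (0)·(-16) + (0)·(-3) + 0·12 + 0·14 = 18
  c_6 = (0)·(-11) + (-1)·(-18) + (1)·(-16) + (-1)·(-3) + 0·12 + 0·14 = 5
Writing each c_i in base p = 19:
  c_1 = 16 = 16·19^0
  c_2 = 2 = 2·19^0
  c_3 = 14 = 14·19^0
  c_4 = 11 = 11·19^0
  c_5 = 18 = 18·19^0
  c_6 = 5 = 5·19^0
λ_0 = (16, 2, 14, 11, 18, 5)

((16, 2, 14, 11, 18, 5),)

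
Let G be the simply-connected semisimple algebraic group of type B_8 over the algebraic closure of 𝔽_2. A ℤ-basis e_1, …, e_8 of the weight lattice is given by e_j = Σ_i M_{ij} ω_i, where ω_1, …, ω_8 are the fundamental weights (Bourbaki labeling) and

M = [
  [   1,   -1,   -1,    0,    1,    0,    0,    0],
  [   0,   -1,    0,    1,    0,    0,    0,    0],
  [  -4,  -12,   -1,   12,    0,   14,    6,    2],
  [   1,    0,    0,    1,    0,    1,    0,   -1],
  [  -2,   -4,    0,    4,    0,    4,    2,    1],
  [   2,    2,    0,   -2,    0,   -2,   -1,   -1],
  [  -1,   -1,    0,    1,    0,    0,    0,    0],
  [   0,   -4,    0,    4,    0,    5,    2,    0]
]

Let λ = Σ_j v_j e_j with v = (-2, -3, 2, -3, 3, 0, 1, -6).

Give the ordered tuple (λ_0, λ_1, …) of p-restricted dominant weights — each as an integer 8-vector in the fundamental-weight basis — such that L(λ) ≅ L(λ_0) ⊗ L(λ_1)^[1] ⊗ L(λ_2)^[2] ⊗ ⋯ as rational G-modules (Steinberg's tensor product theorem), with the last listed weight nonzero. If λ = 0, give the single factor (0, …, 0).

((0, 0, 0, 1, 0, 1, 0, 0), (1, 0, 0, 0, 0, 0, 1, 1))

Change of basis e → ω: c = M·v where v = (-2, -3, 2, -3, 3, 0, 1, -6):
  c_1 = 1*-2 + -1*-3 + -1*2 + 0*-3 + 1*3 + 0*0 + 0*1 + 0*-6 = 2
  c_2 = 0*-2 + -1*-3 + 0*2 + 1*-3 + 0*3 + 0*0 + 0*1 + 0*-6 = 0
  c_3 = -4*-2 + -12*-3 + -1*2 + 12*-3 + 0*3 + 14*0 + 6*1 + 2*-6 = 0
  c_4 = 1*-2 + 0*-3 + 0*2 + 1*-3 + 0*3 + 1*0 + 0*1 + -1*-6 = 1
  c_5 = -2*-2 + -4*-3 + 0*2 + 4*-3 + 0*3 + 4*0 + 2*1 + 1*-6 = 0
  c_6 = 2*-2 + 2*-3 + 0*2 + -2*-3 + 0*3 + -2*0 + -1*1 + -1*-6 = 1
  c_7 = -1*-2 + -1*-3 + 0*2 + 1*-3 + 0*3 + 0*0 + 0*1 + 0*-6 = 2
  c_8 = 0*-2 + -4*-3 + 0*2 + 4*-3 + 0*3 + 5*0 + 2*1 + 0*-6 = 2
Writing each c_i in base p = 2:
  c_1 = 2 = 0·2^0 + 1·2^1
  c_2 = 0
  c_3 = 0
  c_4 = 1 = 1·2^0
  c_5 = 0
  c_6 = 1 = 1·2^0
  c_7 = 2 = 0·2^0 + 1·2^1
  c_8 = 2 = 0·2^0 + 1·2^1
λ_0 = (0, 0, 0, 1, 0, 1, 0, 0)
λ_1 = (1, 0, 0, 0, 0, 0, 1, 1)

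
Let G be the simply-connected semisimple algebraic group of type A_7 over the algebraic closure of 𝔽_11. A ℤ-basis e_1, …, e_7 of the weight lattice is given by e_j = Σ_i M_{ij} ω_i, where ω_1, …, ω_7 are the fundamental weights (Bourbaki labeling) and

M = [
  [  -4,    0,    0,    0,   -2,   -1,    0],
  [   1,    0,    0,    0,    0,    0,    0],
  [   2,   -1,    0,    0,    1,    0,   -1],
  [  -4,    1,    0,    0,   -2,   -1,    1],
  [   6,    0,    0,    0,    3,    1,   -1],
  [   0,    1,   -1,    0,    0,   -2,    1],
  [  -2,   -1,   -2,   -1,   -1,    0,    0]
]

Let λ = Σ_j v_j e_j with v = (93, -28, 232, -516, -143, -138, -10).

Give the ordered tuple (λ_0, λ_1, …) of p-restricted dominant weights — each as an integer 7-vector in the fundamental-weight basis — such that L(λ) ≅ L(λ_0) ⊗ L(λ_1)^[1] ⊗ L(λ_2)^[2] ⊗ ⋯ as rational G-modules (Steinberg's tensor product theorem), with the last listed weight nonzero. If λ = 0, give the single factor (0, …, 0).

In the fundamental-weight basis, λ has coordinates c = M·v (v = (93, -28, 232, -516, -143, -138, -10)):
  c_1 = (-4)·(93) + (0)·(-28) + (0)·(232) + (0)·(-516) + (-2)·(-143) + (-1)·(-138) + (0)·(-10) = 52
  c_2 = (1)·(93) + (0)·(-28) + (0)·(232) + (0)·(-516) + (0)·(-143) + (0)·(-138) + (0)·(-10) = 93
  c_3 = (2)·(93) + (-1)·(-28) + (0)·(232) + (0)·(-516) + (1)·(-143) + (0)·(-138) + (-1)·(-10) = 81
  c_4 = (-4)·(93) + (1)·(-28) + (0)·(232) + (0)·(-516) + (-2)·(-143) + (-1)·(-138) + (1)·(-10) = 14
  c_5 = (6)·(93) + (0)·(-28) + (0)·(232) + (0)·(-516) + (3)·(-143) + (1)·(-138) + (-1)·(-10) = 1
  c_6 = (0)·(93) + (1)·(-28) + (-1)·(232) + (0)·(-516) + (0)·(-143) + (-2)·(-138) + (1)·(-10) = 6
  c_7 = (-2)·(93) + (-1)·(-28) + (-2)·(232) + (-1)·(-516) + (-1)·(-143) + (0)·(-138) + (0)·(-10) = 37
Expand coordinatewise in base 11:
  c_1 = 52 = 8·11^0 + 4·11^1
  c_2 = 93 = 5·11^0 + 8·11^1
  c_3 = 81 = 4·11^0 + 7·11^1
  c_4 = 14 = 3·11^0 + 1·11^1
  c_5 = 1 = 1·11^0
  c_6 = 6 = 6·11^0
  c_7 = 37 = 4·11^0 + 3·11^1
λ_0 = (8, 5, 4, 3, 1, 6, 4)
λ_1 = (4, 8, 7, 1, 0, 0, 3)

((8, 5, 4, 3, 1, 6, 4), (4, 8, 7, 1, 0, 0, 3))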